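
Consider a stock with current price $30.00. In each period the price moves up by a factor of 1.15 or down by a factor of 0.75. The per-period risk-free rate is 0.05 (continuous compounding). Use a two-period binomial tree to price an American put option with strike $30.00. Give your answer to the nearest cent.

Risk-neutral probability p = (e^0.05 − 0.75)/(1.15 − 0.75) = 0.3013/0.4000 = 0.7532
Terminal stock prices: S_uu = 39.67, S_ud = 25.88, S_dd = 16.88
Terminal payoffs (K − S): max(-9.675, 0) = 0, max(4.125, 0) = 4.125, max(13.12, 0) = 13.12
Node u (S = 34.5): continuation = e^(−0.05)·[0.7532·0.0000 + 0.2468·4.1250] = 0.9685; exercise value = 0.0000 ≤ continuation, so V_u = 0.9685
Node d (S = 22.5): continuation = e^(−0.05)·[0.7532·4.1250 + 0.2468·13.1250] = 6.0369; exercise value = 7.5000 > continuation, so V_d = 7.5000 (exercise)
Node 0 (S = 30): continuation = e^(−0.05)·[0.7532·0.9685 + 0.2468·7.5000] = 2.4548; exercise value = 0.0000 ≤ continuation, so V_0 = 2.4548

$2.45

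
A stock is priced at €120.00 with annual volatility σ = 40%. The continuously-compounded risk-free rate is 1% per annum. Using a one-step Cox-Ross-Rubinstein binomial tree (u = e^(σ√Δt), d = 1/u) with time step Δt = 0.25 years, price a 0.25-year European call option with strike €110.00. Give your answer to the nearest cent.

€16.65

CRR parameters: u = e^(σ√Δt) = e^(0.4·√0.25) = 1.2214, d = 1/u = 0.8187
Per-period rate: rΔt = 0.01·0.25 = 0.0025, so R = e^0.0025 = 1.0025
Risk-neutral probability p = (e^0.0025 − 0.8187)/(1.2214 − 0.8187) = 0.1838/0.4027 = 0.4564
Terminal stock prices: S_u = 146.6, S_d = 98.25
Terminal payoffs (S − K): max(36.57, 0) = 36.57, max(-11.75, 0) = 0
Node 0 (S = 120): V_0 = e^(−0.0025)·[0.4564·36.5683 + 0.5436·0.0000] = 16.6475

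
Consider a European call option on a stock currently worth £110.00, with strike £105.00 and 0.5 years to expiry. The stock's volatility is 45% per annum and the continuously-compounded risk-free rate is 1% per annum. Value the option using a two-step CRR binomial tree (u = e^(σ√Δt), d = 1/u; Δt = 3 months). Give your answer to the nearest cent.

£16.04

CRR parameters: u = e^(σ√Δt) = e^(0.45·√0.25) = 1.2523, d = 1/u = 0.7985
Per-period rate: rΔt = 0.01·0.25 = 0.0025, so R = e^0.0025 = 1.0025
Risk-neutral probability p = (e^0.0025 − 0.7985)/(1.2523 − 0.7985) = 0.2040/0.4538 = 0.4495
Terminal stock prices: S_uu = 172.5, S_ud = 110, S_dd = 70.14
Terminal payoffs (S − K): max(67.51, 0) = 67.51, max(5, 0) = 5, max(-34.86, 0) = 0
Node u (S = 137.8): V_u = e^(−0.0025)·[0.4495·67.5143 + 0.5505·5.0000] = 33.0177
Node d (S = 87.84): V_d = e^(−0.0025)·[0.4495·5.0000 + 0.5505·0.0000] = 2.2419
Node 0 (S = 110): V_0 = e^(−0.0025)·[0.4495·33.0177 + 0.5505·2.2419] = 16.0355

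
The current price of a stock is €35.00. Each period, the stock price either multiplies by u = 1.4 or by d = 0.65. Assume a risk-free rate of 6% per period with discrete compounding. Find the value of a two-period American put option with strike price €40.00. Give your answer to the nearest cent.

Risk-neutral probability p = (1 + 0.06 − 0.65)/(1.4 − 0.65) = 0.4100/0.7500 = 0.5467
Terminal stock prices: S_uu = 68.6, S_ud = 31.85, S_dd = 14.79
Terminal payoffs (K − S): max(-28.6, 0) = 0, max(8.15, 0) = 8.15, max(25.21, 0) = 25.21
Node u (S = 49): continuation = 1/1.06·[0.5467·0.0000 + 0.4533·8.1500] = 3.4855; exercise value = 0.0000 ≤ continuation, so V_u = 3.4855
Node d (S = 22.75): continuation = 1/1.06·[0.5467·8.1500 + 0.4533·25.2125] = 14.9858; exercise value = 17.2500 > continuation, so V_d = 17.2500 (exercise)
Node 0 (S = 35): continuation = 1/1.06·[0.5467·3.4855 + 0.4533·17.2500] = 9.1749; exercise value = 5.0000 ≤ continuation, so V_0 = 9.1749

€9.17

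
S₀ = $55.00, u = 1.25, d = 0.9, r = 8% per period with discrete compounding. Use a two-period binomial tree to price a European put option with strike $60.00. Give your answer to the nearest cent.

Risk-neutral probability p = (1 + 0.08 − 0.9)/(1.25 − 0.9) = 0.1800/0.3500 = 0.5143
Terminal stock prices: S_uu = 85.94, S_ud = 61.88, S_dd = 44.55
Terminal payoffs (K − S): max(-25.94, 0) = 0, max(-1.875, 0) = 0, max(15.45, 0) = 15.45
Node u (S = 68.75): V_u = 1/1.08·[0.5143·0.0000 + 0.4857·0.0000] = 0.0000
Node d (S = 49.5): V_d = 1/1.08·[0.5143·0.0000 + 0.4857·15.4500] = 6.9484
Node 0 (S = 55): V_0 = 1/1.08·[0.5143·0.0000 + 0.4857·6.9484] = 3.1249

$3.12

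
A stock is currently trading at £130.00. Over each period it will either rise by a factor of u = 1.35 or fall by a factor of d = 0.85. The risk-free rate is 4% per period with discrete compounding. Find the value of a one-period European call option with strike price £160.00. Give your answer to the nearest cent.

£5.66

Risk-neutral probability p = (1 + 0.04 − 0.85)/(1.35 − 0.85) = 0.1900/0.5000 = 0.3800
Terminal stock prices: S_u = 175.5, S_d = 110.5
Terminal payoffs (S − K): max(15.5, 0) = 15.5, max(-49.5, 0) = 0
Node 0 (S = 130): V_0 = 1/1.04·[0.3800·15.5000 + 0.6200·0.0000] = 5.6635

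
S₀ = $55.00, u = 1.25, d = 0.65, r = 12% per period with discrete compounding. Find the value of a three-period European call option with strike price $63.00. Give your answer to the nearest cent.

$15.20

Risk-neutral probability p = (1 + 0.12 − 0.65)/(1.25 − 0.65) = 0.4700/0.6000 = 0.7833
Terminal stock prices: S_uuu = 107.4, S_uud = 55.86, S_udd = 29.05, S_ddd = 15.1
Terminal payoffs (S − K): max(44.42, 0) = 44.42, max(-7.141, 0) = 0, max(-33.95, 0) = 0, max(-47.9, 0) = 0
Node uu (S = 85.94): V_uu = 1/1.12·[0.7833·44.4219 + 0.2167·0.0000] = 31.0689
Node ud (S = 44.69): V_ud = 1/1.12·[0.7833·0.0000 + 0.2167·0.0000] = 0.0000
Node dd (S = 23.24): V_dd = 1/1.12·[0.7833·0.0000 + 0.2167·0.0000] = 0.0000
Node u (S = 68.75): V_u = 1/1.12·[0.7833·31.0689 + 0.2167·0.0000] = 21.7297
Node d (S = 35.75): V_d = 1/1.12·[0.7833·0.0000 + 0.2167·0.0000] = 0.0000
Node 0 (S = 55): V_0 = 1/1.12·[0.7833·21.7297 + 0.2167·0.0000] = 15.1979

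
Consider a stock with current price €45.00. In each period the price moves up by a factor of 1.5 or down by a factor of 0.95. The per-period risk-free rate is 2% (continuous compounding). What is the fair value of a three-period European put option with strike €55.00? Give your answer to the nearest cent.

€10.26

Risk-neutral probability p = (e^0.02 − 0.95)/(1.5 − 0.95) = 0.0702/0.5500 = 0.1276
Terminal stock prices: S_uuu = 151.9, S_uud = 96.19, S_udd = 60.92, S_ddd = 38.58
Terminal payoffs (K − S): max(-96.88, 0) = 0, max(-41.19, 0) = 0, max(-5.919, 0) = 0, max(16.42, 0) = 16.42
Node uu (S = 101.2): V_uu = e^(−0.02)·[0.1276·0.0000 + 0.8724·0.0000] = 0.0000
Node ud (S = 64.12): V_ud = e^(−0.02)·[0.1276·0.0000 + 0.8724·0.0000] = 0.0000
Node dd (S = 40.61): V_dd = e^(−0.02)·[0.1276·0.0000 + 0.8724·16.4181] = 14.0389
Node u (S = 67.5): V_u = e^(−0.02)·[0.1276·0.0000 + 0.8724·0.0000] = 0.0000
Node d (S = 42.75): V_d = e^(−0.02)·[0.1276·0.0000 + 0.8724·14.0389] = 12.0045
Node 0 (S = 45): V_0 = e^(−0.02)·[0.1276·0.0000 + 0.8724·12.0045] = 10.2649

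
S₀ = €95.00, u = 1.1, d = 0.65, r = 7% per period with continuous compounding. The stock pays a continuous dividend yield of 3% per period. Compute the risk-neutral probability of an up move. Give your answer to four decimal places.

Per-period risk-free factor R = e^0.07 = 1.0725; dividend-adjusted growth = e^(0.07−0.03) = 1.0408.
Risk-neutral probability p = (1.0408 − 0.65)/(1.1 − 0.65) = 0.3908/0.4500 = 0.8685

p = 0.8685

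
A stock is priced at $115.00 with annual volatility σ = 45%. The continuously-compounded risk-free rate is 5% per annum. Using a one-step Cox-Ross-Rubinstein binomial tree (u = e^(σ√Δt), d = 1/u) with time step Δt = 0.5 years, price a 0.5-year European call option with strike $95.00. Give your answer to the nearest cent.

$28.32

CRR parameters: u = e^(σ√Δt) = e^(0.45·√0.5) = 1.3746, d = 1/u = 0.7275
Per-period rate: rΔt = 0.05·0.5 = 0.025, so R = e^0.025 = 1.0253
Risk-neutral probability p = (e^0.025 − 0.7275)/(1.3746 − 0.7275) = 0.2979/0.6472 = 0.4602
Terminal stock prices: S_u = 158.1, S_d = 83.66
Terminal payoffs (S − K): max(63.08, 0) = 63.08, max(-11.34, 0) = 0
Node 0 (S = 115): V_0 = e^(−0.025)·[0.4602·63.0846 + 0.5398·0.0000] = 28.3166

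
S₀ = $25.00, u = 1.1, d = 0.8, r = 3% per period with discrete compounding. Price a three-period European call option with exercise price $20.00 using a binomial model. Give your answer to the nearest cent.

$7.06

Risk-neutral probability p = (1 + 0.03 − 0.8)/(1.1 − 0.8) = 0.2300/0.3000 = 0.7667
Terminal stock prices: S_uuu = 33.28, S_uud = 24.2, S_udd = 17.6, S_ddd = 12.8
Terminal payoffs (S − K): max(13.28, 0) = 13.28, max(4.2, 0) = 4.2, max(-2.4, 0) = 0, max(-7.2, 0) = 0
Node uu (S = 30.25): V_uu = 1/1.03·[0.7667·13.2750 + 0.2333·4.2000] = 10.8325
Node ud (S = 22): V_ud = 1/1.03·[0.7667·4.2000 + 0.2333·0.0000] = 3.1262
Node dd (S = 16): V_dd = 1/1.03·[0.7667·0.0000 + 0.2333·0.0000] = 0.0000
Node u (S = 27.5): V_u = 1/1.03·[0.7667·10.8325 + 0.2333·3.1262] = 8.7712
Node d (S = 20): V_d = 1/1.03·[0.7667·3.1262 + 0.2333·0.0000] = 2.3270
Node 0 (S = 25): V_0 = 1/1.03·[0.7667·8.7712 + 0.2333·2.3270] = 7.0559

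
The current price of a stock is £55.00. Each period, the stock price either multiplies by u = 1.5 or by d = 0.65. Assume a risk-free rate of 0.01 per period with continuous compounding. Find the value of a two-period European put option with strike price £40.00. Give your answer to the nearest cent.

£5.46

Risk-neutral probability p = (e^0.01 − 0.65)/(1.5 − 0.65) = 0.3601/0.8500 = 0.4236
Terminal stock prices: S_uu = 123.8, S_ud = 53.62, S_dd = 23.24
Terminal payoffs (K − S): max(-83.75, 0) = 0, max(-13.62, 0) = 0, max(16.76, 0) = 16.76
Node u (S = 82.5): V_u = e^(−0.01)·[0.4236·0.0000 + 0.5764·0.0000] = 0.0000
Node d (S = 35.75): V_d = e^(−0.01)·[0.4236·0.0000 + 0.5764·16.7625] = 9.5660
Node 0 (S = 55): V_0 = e^(−0.01)·[0.4236·0.0000 + 0.5764·9.5660] = 5.4591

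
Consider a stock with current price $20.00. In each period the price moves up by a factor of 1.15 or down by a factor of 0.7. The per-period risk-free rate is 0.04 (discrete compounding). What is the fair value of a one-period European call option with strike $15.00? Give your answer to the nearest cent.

Risk-neutral probability p = (1 + 0.04 − 0.7)/(1.15 − 0.7) = 0.3400/0.4500 = 0.7556
Terminal stock prices: S_u = 23, S_d = 14
Terminal payoffs (S − K): max(8, 0) = 8, max(-1, 0) = 0
Node 0 (S = 20): V_0 = 1/1.04·[0.7556·8.0000 + 0.2444·0.0000] = 5.8120

$5.81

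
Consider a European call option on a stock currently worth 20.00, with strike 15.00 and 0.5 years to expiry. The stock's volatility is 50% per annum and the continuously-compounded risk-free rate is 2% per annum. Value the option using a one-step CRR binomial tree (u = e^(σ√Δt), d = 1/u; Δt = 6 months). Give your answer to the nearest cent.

CRR parameters: u = e^(σ√Δt) = e^(0.5·√0.5) = 1.4241, d = 1/u = 0.7022
Per-period rate: rΔt = 0.02·0.5 = 0.01, so R = e^0.01 = 1.0101
Risk-neutral probability p = (e^0.01 − 0.7022)/(1.4241 − 0.7022) = 0.3079/0.7219 = 0.4264
Terminal stock prices: S_u = 28.48, S_d = 14.04
Terminal payoffs (S − K): max(13.48, 0) = 13.48, max(-0.9562, 0) = 0
Node 0 (S = 20): V_0 = e^(−0.01)·[0.4264·13.4824 + 0.5736·0.0000] = 5.6922

5.69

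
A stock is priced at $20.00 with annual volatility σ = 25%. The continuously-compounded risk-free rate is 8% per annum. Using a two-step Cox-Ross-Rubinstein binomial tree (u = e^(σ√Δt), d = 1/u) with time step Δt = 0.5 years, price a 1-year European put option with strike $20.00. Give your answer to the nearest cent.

CRR parameters: u = e^(σ√Δt) = e^(0.25·√0.5) = 1.1934, d = 1/u = 0.8380
Per-period rate: rΔt = 0.08·0.5 = 0.04, so R = e^0.04 = 1.0408
Risk-neutral probability p = (e^0.04 − 0.8380)/(1.1934 − 0.8380) = 0.2028/0.3554 = 0.5708
Terminal stock prices: S_uu = 28.48, S_ud = 20, S_dd = 14.04
Terminal payoffs (K − S): max(-8.482, 0) = 0, max(0, 0) = 0, max(5.956, 0) = 5.956
Node u (S = 23.87): V_u = e^(−0.04)·[0.5708·0.0000 + 0.4292·0.0000] = 0.0000
Node d (S = 16.76): V_d = e^(−0.04)·[0.5708·0.0000 + 0.4292·5.9562] = 2.4565
Node 0 (S = 20): V_0 = e^(−0.04)·[0.5708·0.0000 + 0.4292·2.4565] = 1.0131

$1.01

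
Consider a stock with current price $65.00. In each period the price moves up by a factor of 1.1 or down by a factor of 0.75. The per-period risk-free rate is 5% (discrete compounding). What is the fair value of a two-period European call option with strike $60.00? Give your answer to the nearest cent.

Risk-neutral probability p = (1 + 0.05 − 0.75)/(1.1 − 0.75) = 0.3000/0.3500 = 0.8571
Terminal stock prices: S_uu = 78.65, S_ud = 53.62, S_dd = 36.56
Terminal payoffs (S − K): max(18.65, 0) = 18.65, max(-6.375, 0) = 0, max(-23.44, 0) = 0
Node u (S = 71.5): V_u = 1/1.05·[0.8571·18.6500 + 0.1429·0.0000] = 15.2245
Node d (S = 48.75): V_d = 1/1.05·[0.8571·0.0000 + 0.1429·0.0000] = 0.0000
Node 0 (S = 65): V_0 = 1/1.05·[0.8571·15.2245 + 0.1429·0.0000] = 12.4282

$12.43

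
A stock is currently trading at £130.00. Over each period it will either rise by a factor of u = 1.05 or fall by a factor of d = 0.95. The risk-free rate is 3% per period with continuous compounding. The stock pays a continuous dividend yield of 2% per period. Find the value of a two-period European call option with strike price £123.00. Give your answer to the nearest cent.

£9.92

Per-period risk-free factor R = e^0.03 = 1.0305; dividend-adjusted growth = e^(0.03−0.02) = 1.0101.
Risk-neutral probability p = (1.0101 − 0.95)/(1.05 − 0.95) = 0.0601/0.1000 = 0.6005
Terminal stock prices: S_uu = 143.3, S_ud = 129.7, S_dd = 117.3
Terminal payoffs (S − K): max(20.33, 0) = 20.33, max(6.675, 0) = 6.675, max(-5.675, 0) = 0
Node u (S = 136.5): V_u = e^(−0.03)·[0.6005·20.3250 + 0.3995·6.6750] = 14.4323
Node d (S = 123.5): V_d = e^(−0.03)·[0.6005·6.6750 + 0.3995·0.0000] = 3.8899
Node 0 (S = 130): V_0 = e^(−0.03)·[0.6005·14.4323 + 0.3995·3.8899] = 9.9186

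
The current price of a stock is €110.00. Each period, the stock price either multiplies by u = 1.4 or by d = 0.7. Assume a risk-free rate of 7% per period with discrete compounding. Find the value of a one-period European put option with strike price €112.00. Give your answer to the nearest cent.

Risk-neutral probability p = (1 + 0.07 − 0.7)/(1.4 − 0.7) = 0.3700/0.7000 = 0.5286
Terminal stock prices: S_u = 154, S_d = 77
Terminal payoffs (K − S): max(-42, 0) = 0, max(35, 0) = 35
Node 0 (S = 110): V_0 = 1/1.07·[0.5286·0.0000 + 0.4714·35.0000] = 15.4206

€15.42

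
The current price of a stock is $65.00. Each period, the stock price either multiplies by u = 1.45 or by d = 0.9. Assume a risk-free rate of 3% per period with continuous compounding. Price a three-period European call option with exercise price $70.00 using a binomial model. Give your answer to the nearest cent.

Risk-neutral probability p = (e^0.03 − 0.9)/(1.45 − 0.9) = 0.1305/0.5500 = 0.2372
Terminal stock prices: S_uuu = 198.2, S_uud = 123, S_udd = 76.34, S_ddd = 47.39
Terminal payoffs (S − K): max(128.2, 0) = 128.2, max(53, 0) = 53, max(6.343, 0) = 6.343, max(-22.61, 0) = 0
Node uu (S = 136.7): V_uu = e^(−0.03)·[0.2372·128.1606 + 0.7628·52.9963] = 68.7313
Node ud (S = 84.83): V_ud = e^(−0.03)·[0.2372·52.9963 + 0.7628·6.3425] = 16.8938
Node dd (S = 52.65): V_dd = e^(−0.03)·[0.2372·6.3425 + 0.7628·0.0000] = 1.4599
Node u (S = 94.25): V_u = e^(−0.03)·[0.2372·68.7313 + 0.7628·16.8938] = 28.3265
Node d (S = 58.5): V_d = e^(−0.03)·[0.2372·16.8938 + 0.7628·1.4599] = 4.9693
Node 0 (S = 65): V_0 = e^(−0.03)·[0.2372·28.3265 + 0.7628·4.9693] = 10.1988

$10.20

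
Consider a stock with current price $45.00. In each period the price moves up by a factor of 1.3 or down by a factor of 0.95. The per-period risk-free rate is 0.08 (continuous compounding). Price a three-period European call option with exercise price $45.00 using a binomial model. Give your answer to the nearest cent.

$10.80

Risk-neutral probability p = (e^0.08 − 0.95)/(1.3 − 0.95) = 0.1333/0.3500 = 0.3808
Terminal stock prices: S_uuu = 98.87, S_uud = 72.25, S_udd = 52.8, S_ddd = 38.58
Terminal payoffs (S − K): max(53.87, 0) = 53.87, max(27.25, 0) = 27.25, max(7.796, 0) = 7.796, max(-6.418, 0) = 0
Node uu (S = 76.05): V_uu = e^(−0.08)·[0.3808·53.8650 + 0.6192·27.2475] = 34.5098
Node ud (S = 55.57): V_ud = e^(−0.08)·[0.3808·27.2475 + 0.6192·7.7963] = 14.0348
Node dd (S = 40.61): V_dd = e^(−0.08)·[0.3808·7.7963 + 0.6192·0.0000] = 2.7407
Node u (S = 58.5): V_u = e^(−0.08)·[0.3808·34.5098 + 0.6192·14.0348] = 20.1535
Node d (S = 42.75): V_d = e^(−0.08)·[0.3808·14.0348 + 0.6192·2.7407] = 6.5003
Node 0 (S = 45): V_0 = e^(−0.08)·[0.3808·20.1535 + 0.6192·6.5003] = 10.8002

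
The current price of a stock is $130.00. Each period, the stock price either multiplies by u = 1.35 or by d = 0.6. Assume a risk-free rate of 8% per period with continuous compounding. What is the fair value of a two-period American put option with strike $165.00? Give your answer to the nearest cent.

$40.22

Risk-neutral probability p = (e^0.08 − 0.6)/(1.35 − 0.6) = 0.4833/0.7500 = 0.6444
Terminal stock prices: S_uu = 236.9, S_ud = 105.3, S_dd = 46.8
Terminal payoffs (K − S): max(-71.93, 0) = 0, max(59.7, 0) = 59.7, max(118.2, 0) = 118.2
Node u (S = 175.5): continuation = e^(−0.08)·[0.6444·0.0000 + 0.3556·59.7000] = 19.5981; exercise value = 0.0000 ≤ continuation, so V_u = 19.5981
Node d (S = 78): continuation = e^(−0.08)·[0.6444·59.7000 + 0.3556·118.2000] = 74.3142; exercise value = 87.0000 > continuation, so V_d = 87.0000 (exercise)
Node 0 (S = 130): continuation = e^(−0.08)·[0.6444·19.5981 + 0.3556·87.0000] = 40.2177; exercise value = 35.0000 ≤ continuation, so V_0 = 40.2177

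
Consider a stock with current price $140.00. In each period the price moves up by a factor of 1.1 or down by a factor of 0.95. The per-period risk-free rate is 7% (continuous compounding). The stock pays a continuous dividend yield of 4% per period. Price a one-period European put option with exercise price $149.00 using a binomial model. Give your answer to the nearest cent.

Per-period risk-free factor R = e^0.07 = 1.0725; dividend-adjusted growth = e^(0.07−0.04) = 1.0305.
Risk-neutral probability p = (1.0305 − 0.95)/(1.1 − 0.95) = 0.0805/0.1500 = 0.5364
Terminal stock prices: S_u = 154, S_d = 133
Terminal payoffs (K − S): max(-5, 0) = 0, max(16, 0) = 16
Node 0 (S = 140): V_0 = e^(−0.07)·[0.5364·0.0000 + 0.4636·16.0000] = 6.9167

$6.92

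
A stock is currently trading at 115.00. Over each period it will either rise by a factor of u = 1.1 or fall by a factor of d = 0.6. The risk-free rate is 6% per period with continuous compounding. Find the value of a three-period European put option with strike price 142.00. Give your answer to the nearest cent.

Risk-neutral probability p = (e^0.06 − 0.6)/(1.1 − 0.6) = 0.4618/0.5000 = 0.9237
Terminal stock prices: S_uuu = 153.1, S_uud = 83.49, S_udd = 45.54, S_ddd = 24.84
Terminal payoffs (K − S): max(-11.07, 0) = 0, max(58.51, 0) = 58.51, max(96.46, 0) = 96.46, max(117.2, 0) = 117.2
Node uu (S = 139.2): V_uu = e^(−0.06)·[0.9237·0.0000 + 0.0763·58.5100] = 4.2058
Node ud (S = 75.9): V_ud = e^(−0.06)·[0.9237·58.5100 + 0.0763·96.4600] = 57.8306
Node dd (S = 41.4): V_dd = e^(−0.06)·[0.9237·96.4600 + 0.0763·117.1600] = 92.3306
Node u (S = 126.5): V_u = e^(−0.06)·[0.9237·4.2058 + 0.0763·57.8306] = 7.8155
Node d (S = 69): V_d = e^(−0.06)·[0.9237·57.8306 + 0.0763·92.3306] = 56.9427
Node 0 (S = 115): V_0 = e^(−0.06)·[0.9237·7.8155 + 0.0763·56.9427] = 10.8918

10.89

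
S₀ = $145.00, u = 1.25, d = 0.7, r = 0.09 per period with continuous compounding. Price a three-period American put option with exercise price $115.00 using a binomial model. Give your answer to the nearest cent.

$5.25

Risk-neutral probability p = (e^0.09 − 0.7)/(1.25 − 0.7) = 0.3942/0.5500 = 0.7167
Terminal stock prices: S_uuu = 283.2, S_uud = 158.6, S_udd = 88.81, S_ddd = 49.73
Terminal payoffs (K − S): max(-168.2, 0) = 0, max(-43.59, 0) = 0, max(26.19, 0) = 26.19, max(65.27, 0) = 65.27
Node uu (S = 226.6): continuation = e^(−0.09)·[0.7167·0.0000 + 0.2833·0.0000] = 0.0000; exercise value = 0.0000 ≤ continuation, so V_uu = 0.0000
Node ud (S = 126.9): continuation = e^(−0.09)·[0.7167·0.0000 + 0.2833·26.1875] = 6.7808; exercise value = 0.0000 ≤ continuation, so V_ud = 6.7808
Node dd (S = 71.05): continuation = e^(−0.09)·[0.7167·26.1875 + 0.2833·65.2650] = 34.0521; exercise value = 43.9500 > continuation, so V_dd = 43.9500 (exercise)
Node u (S = 181.2): continuation = e^(−0.09)·[0.7167·0.0000 + 0.2833·6.7808] = 1.7558; exercise value = 0.0000 ≤ continuation, so V_u = 1.7558
Node d (S = 101.5): continuation = e^(−0.09)·[0.7167·6.7808 + 0.2833·43.9500] = 15.8216; exercise value = 13.5000 ≤ continuation, so V_d = 15.8216
Node 0 (S = 145): continuation = e^(−0.09)·[0.7167·1.7558 + 0.2833·15.8216] = 5.2468; exercise value = 0.0000 ≤ continuation, so V_0 = 5.2468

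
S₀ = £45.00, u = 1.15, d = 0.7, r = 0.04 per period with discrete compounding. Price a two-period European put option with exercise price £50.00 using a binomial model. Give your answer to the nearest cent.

Risk-neutral probability p = (1 + 0.04 − 0.7)/(1.15 − 0.7) = 0.3400/0.4500 = 0.7556
Terminal stock prices: S_uu = 59.51, S_ud = 36.22, S_dd = 22.05
Terminal payoffs (K − S): max(-9.512, 0) = 0, max(13.78, 0) = 13.78, max(27.95, 0) = 27.95
Node u (S = 51.75): V_u = 1/1.04·[0.7556·0.0000 + 0.2444·13.7750] = 3.2377
Node d (S = 31.5): V_d = 1/1.04·[0.7556·13.7750 + 0.2444·27.9500] = 16.5769
Node 0 (S = 45): V_0 = 1/1.04·[0.7556·3.2377 + 0.2444·16.5769] = 6.2485

£6.25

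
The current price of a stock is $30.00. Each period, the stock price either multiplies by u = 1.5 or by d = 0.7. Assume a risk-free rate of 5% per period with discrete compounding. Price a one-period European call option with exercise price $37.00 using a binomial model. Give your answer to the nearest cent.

Risk-neutral probability p = (1 + 0.05 − 0.7)/(1.5 − 0.7) = 0.3500/0.8000 = 0.4375
Terminal stock prices: S_u = 45, S_d = 21
Terminal payoffs (S − K): max(8, 0) = 8, max(-16, 0) = 0
Node 0 (S = 30): V_0 = 1/1.05·[0.4375·8.0000 + 0.5625·0.0000] = 3.3333

$3.33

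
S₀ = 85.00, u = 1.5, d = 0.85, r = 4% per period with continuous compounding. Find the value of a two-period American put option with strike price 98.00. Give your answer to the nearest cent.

Risk-neutral probability p = (e^0.04 − 0.85)/(1.5 − 0.85) = 0.1908/0.6500 = 0.2936
Terminal stock prices: S_uu = 191.2, S_ud = 108.4, S_dd = 61.41
Terminal payoffs (K − S): max(-93.25, 0) = 0, max(-10.38, 0) = 0, max(36.59, 0) = 36.59
Node u (S = 127.5): continuation = e^(−0.04)·[0.2936·0.0000 + 0.7064·0.0000] = 0.0000; exercise value = 0.0000 ≤ continuation, so V_u = 0.0000
Node d (S = 72.25): continuation = e^(−0.04)·[0.2936·0.0000 + 0.7064·36.5875] = 24.8336; exercise value = 25.7500 > continuation, so V_d = 25.7500 (exercise)
Node 0 (S = 85): continuation = e^(−0.04)·[0.2936·0.0000 + 0.7064·25.7500] = 17.4777; exercise value = 13.0000 ≤ continuation, so V_0 = 17.4777

17.48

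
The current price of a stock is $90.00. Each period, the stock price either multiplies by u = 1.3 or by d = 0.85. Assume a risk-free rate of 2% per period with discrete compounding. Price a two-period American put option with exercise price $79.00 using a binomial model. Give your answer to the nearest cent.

$5.20

Risk-neutral probability p = (1 + 0.02 − 0.85)/(1.3 − 0.85) = 0.1700/0.4500 = 0.3778
Terminal stock prices: S_uu = 152.1, S_ud = 99.45, S_dd = 65.02
Terminal payoffs (K − S): max(-73.1, 0) = 0, max(-20.45, 0) = 0, max(13.98, 0) = 13.98
Node u (S = 117): continuation = 1/1.02·[0.3778·0.0000 + 0.6222·0.0000] = 0.0000; exercise value = 0.0000 ≤ continuation, so V_u = 0.0000
Node d (S = 76.5): continuation = 1/1.02·[0.3778·0.0000 + 0.6222·13.9750] = 8.5251; exercise value = 2.5000 ≤ continuation, so V_d = 8.5251
Node 0 (S = 90): continuation = 1/1.02·[0.3778·0.0000 + 0.6222·8.5251] = 5.2005; exercise value = 0.0000 ≤ continuation, so V_0 = 5.2005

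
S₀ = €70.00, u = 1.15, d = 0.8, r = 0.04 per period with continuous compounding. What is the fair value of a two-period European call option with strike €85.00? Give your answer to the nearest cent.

€3.31

Risk-neutral probability p = (e^0.04 − 0.8)/(1.15 − 0.8) = 0.2408/0.3500 = 0.6880
Terminal stock prices: S_uu = 92.57, S_ud = 64.4, S_dd = 44.8
Terminal payoffs (S − K): max(7.575, 0) = 7.575, max(-20.6, 0) = 0, max(-40.2, 0) = 0
Node u (S = 80.5): V_u = e^(−0.04)·[0.6880·7.5750 + 0.3120·0.0000] = 5.0075
Node d (S = 56): V_d = e^(−0.04)·[0.6880·0.0000 + 0.3120·0.0000] = 0.0000
Node 0 (S = 70): V_0 = e^(−0.04)·[0.6880·5.0075 + 0.3120·0.0000] = 3.3102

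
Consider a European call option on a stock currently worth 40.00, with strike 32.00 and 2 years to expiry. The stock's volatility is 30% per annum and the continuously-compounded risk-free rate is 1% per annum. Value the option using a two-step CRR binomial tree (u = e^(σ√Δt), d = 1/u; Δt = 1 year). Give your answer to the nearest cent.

CRR parameters: u = e^(σ√Δt) = e^(0.3·√1) = 1.3499, d = 1/u = 0.7408
Per-period rate: rΔt = 0.01·1 = 0.01, so R = e^0.01 = 1.0101
Risk-neutral probability p = (e^0.01 − 0.7408)/(1.3499 − 0.7408) = 0.2692/0.6090 = 0.4421
Terminal stock prices: S_uu = 72.88, S_ud = 40, S_dd = 21.95
Terminal payoffs (S − K): max(40.88, 0) = 40.88, max(8, 0) = 8, max(-10.05, 0) = 0
Node u (S = 53.99): V_u = e^(−0.01)·[0.4421·40.8848 + 0.5579·8.0000] = 22.3128
Node d (S = 29.63): V_d = e^(−0.01)·[0.4421·8.0000 + 0.5579·0.0000] = 3.5013
Node 0 (S = 40): V_0 = e^(−0.01)·[0.4421·22.3128 + 0.5579·3.5013] = 11.6995

11.70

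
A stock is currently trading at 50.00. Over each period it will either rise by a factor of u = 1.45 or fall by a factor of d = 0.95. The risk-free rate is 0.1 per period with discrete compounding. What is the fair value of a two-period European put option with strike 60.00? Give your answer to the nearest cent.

Risk-neutral probability p = (1 + 0.1 − 0.95)/(1.45 − 0.95) = 0.1500/0.5000 = 0.3000
Terminal stock prices: S_uu = 105.1, S_ud = 68.88, S_dd = 45.12
Terminal payoffs (K − S): max(-45.12, 0) = 0, max(-8.875, 0) = 0, max(14.88, 0) = 14.88
Node u (S = 72.5): V_u = 1/1.1·[0.3000·0.0000 + 0.7000·0.0000] = 0.0000
Node d (S = 47.5): V_d = 1/1.1·[0.3000·0.0000 + 0.7000·14.8750] = 9.4659
Node 0 (S = 50): V_0 = 1/1.1·[0.3000·0.0000 + 0.7000·9.4659] = 6.0238

6.02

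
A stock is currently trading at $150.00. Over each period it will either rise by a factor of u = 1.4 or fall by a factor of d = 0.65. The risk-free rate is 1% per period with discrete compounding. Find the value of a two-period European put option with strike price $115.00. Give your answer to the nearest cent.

Risk-neutral probability p = (1 + 0.01 − 0.65)/(1.4 − 0.65) = 0.3600/0.7500 = 0.4800
Terminal stock prices: S_uu = 294, S_ud = 136.5, S_dd = 63.38
Terminal payoffs (K − S): max(-179, 0) = 0, max(-21.5, 0) = 0, max(51.62, 0) = 51.62
Node u (S = 210): V_u = 1/1.01·[0.4800·0.0000 + 0.5200·0.0000] = 0.0000
Node d (S = 97.5): V_d = 1/1.01·[0.4800·0.0000 + 0.5200·51.6250] = 26.5792
Node 0 (S = 150): V_0 = 1/1.01·[0.4800·0.0000 + 0.5200·26.5792] = 13.6843

$13.68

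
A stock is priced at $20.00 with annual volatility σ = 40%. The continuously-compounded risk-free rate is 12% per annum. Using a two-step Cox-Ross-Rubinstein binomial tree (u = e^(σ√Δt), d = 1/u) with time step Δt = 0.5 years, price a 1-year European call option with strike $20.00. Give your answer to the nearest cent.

CRR parameters: u = e^(σ√Δt) = e^(0.4·√0.5) = 1.3269, d = 1/u = 0.7536
Per-period rate: rΔt = 0.12·0.5 = 0.06, so R = e^0.06 = 1.0618
Risk-neutral probability p = (e^0.06 − 0.7536)/(1.3269 − 0.7536) = 0.3082/0.5733 = 0.5376
Terminal stock prices: S_uu = 35.21, S_ud = 20, S_dd = 11.36
Terminal payoffs (S − K): max(15.21, 0) = 15.21, max(0, 0) = 0, max(-8.641, 0) = 0
Node u (S = 26.54): V_u = e^(−0.06)·[0.5376·15.2131 + 0.4624·0.0000] = 7.7026
Node d (S = 15.07): V_d = e^(−0.06)·[0.5376·0.0000 + 0.4624·0.0000] = 0.0000
Node 0 (S = 20): V_0 = e^(−0.06)·[0.5376·7.7026 + 0.4624·0.0000] = 3.9000

$3.90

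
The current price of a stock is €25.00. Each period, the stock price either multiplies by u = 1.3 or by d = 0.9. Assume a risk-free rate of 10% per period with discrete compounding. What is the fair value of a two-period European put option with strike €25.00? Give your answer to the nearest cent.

Risk-neutral probability p = (1 + 0.1 − 0.9)/(1.3 − 0.9) = 0.2000/0.4000 = 0.5000
Terminal stock prices: S_uu = 42.25, S_ud = 29.25, S_dd = 20.25
Terminal payoffs (K − S): max(-17.25, 0) = 0, max(-4.25, 0) = 0, max(4.75, 0) = 4.75
Node u (S = 32.5): V_u = 1/1.1·[0.5000·0.0000 + 0.5000·0.0000] = 0.0000
Node d (S = 22.5): V_d = 1/1.1·[0.5000·0.0000 + 0.5000·4.7500] = 2.1591
Node 0 (S = 25): V_0 = 1/1.1·[0.5000·0.0000 + 0.5000·2.1591] = 0.9814

€0.98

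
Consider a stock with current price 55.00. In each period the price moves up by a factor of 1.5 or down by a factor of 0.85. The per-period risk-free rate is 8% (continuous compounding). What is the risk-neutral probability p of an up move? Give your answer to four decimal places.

p = 0.3589

Risk-neutral probability p = (e^0.08 − 0.85)/(1.5 − 0.85) = 0.2333/0.6500 = 0.3589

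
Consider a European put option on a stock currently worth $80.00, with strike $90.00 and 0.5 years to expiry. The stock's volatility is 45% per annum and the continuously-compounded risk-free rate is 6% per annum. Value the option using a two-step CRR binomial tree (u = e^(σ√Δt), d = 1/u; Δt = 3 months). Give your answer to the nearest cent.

$15.18

CRR parameters: u = e^(σ√Δt) = e^(0.45·√0.25) = 1.2523, d = 1/u = 0.7985
Per-period rate: rΔt = 0.06·0.25 = 0.015, so R = e^0.015 = 1.0151
Risk-neutral probability p = (e^0.015 − 0.7985)/(1.2523 − 0.7985) = 0.2166/0.4538 = 0.4773
Terminal stock prices: S_uu = 125.5, S_ud = 80, S_dd = 51.01
Terminal payoffs (K − S): max(-35.46, 0) = 0, max(10, 0) = 10, max(38.99, 0) = 38.99
Node u (S = 100.2): V_u = e^(−0.015)·[0.4773·0.0000 + 0.5227·10.0000] = 5.1493
Node d (S = 63.88): V_d = e^(−0.015)·[0.4773·10.0000 + 0.5227·38.9897] = 24.7788
Node 0 (S = 80): V_0 = e^(−0.015)·[0.4773·5.1493 + 0.5227·24.7788] = 15.1804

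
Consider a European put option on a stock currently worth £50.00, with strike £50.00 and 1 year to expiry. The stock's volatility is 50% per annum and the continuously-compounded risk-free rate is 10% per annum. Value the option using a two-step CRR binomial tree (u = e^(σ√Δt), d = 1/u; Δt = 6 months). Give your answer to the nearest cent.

£6.12

CRR parameters: u = e^(σ√Δt) = e^(0.5·√0.5) = 1.4241, d = 1/u = 0.7022
Per-period rate: rΔt = 0.1·0.5 = 0.05, so R = e^0.05 = 1.0513
Risk-neutral probability p = (e^0.05 − 0.7022)/(1.4241 − 0.7022) = 0.3491/0.7219 = 0.4835
Terminal stock prices: S_uu = 101.4, S_ud = 50, S_dd = 24.65
Terminal payoffs (K − S): max(-51.41, 0) = 0, max(0, 0) = 0, max(25.35, 0) = 25.35
Node u (S = 71.21): V_u = e^(−0.05)·[0.4835·0.0000 + 0.5165·0.0000] = 0.0000
Node d (S = 35.11): V_d = e^(−0.05)·[0.4835·0.0000 + 0.5165·25.3466] = 12.4520
Node 0 (S = 50): V_0 = e^(−0.05)·[0.4835·0.0000 + 0.5165·12.4520] = 6.1173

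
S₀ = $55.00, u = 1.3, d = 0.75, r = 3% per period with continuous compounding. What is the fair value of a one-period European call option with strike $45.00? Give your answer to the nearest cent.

$13.11

Risk-neutral probability p = (e^0.03 − 0.75)/(1.3 − 0.75) = 0.2805/0.5500 = 0.5099
Terminal stock prices: S_u = 71.5, S_d = 41.25
Terminal payoffs (S − K): max(26.5, 0) = 26.5, max(-3.75, 0) = 0
Node 0 (S = 55): V_0 = e^(−0.03)·[0.5099·26.5000 + 0.4901·0.0000] = 13.1134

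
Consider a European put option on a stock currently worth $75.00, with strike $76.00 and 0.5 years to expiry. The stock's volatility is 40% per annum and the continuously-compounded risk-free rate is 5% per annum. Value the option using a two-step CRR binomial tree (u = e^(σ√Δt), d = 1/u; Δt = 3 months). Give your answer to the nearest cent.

CRR parameters: u = e^(σ√Δt) = e^(0.4·√0.25) = 1.2214, d = 1/u = 0.8187
Per-period rate: rΔt = 0.05·0.25 = 0.0125, so R = e^0.0125 = 1.0126
Risk-neutral probability p = (e^0.0125 − 0.8187)/(1.2214 − 0.8187) = 0.1938/0.4027 = 0.4814
Terminal stock prices: S_uu = 111.9, S_ud = 75, S_dd = 50.27
Terminal payoffs (K − S): max(-35.89, 0) = 0, max(1, 0) = 1, max(25.73, 0) = 25.73
Node u (S = 91.61): V_u = e^(−0.0125)·[0.4814·0.0000 + 0.5186·1.0000] = 0.5122
Node d (S = 61.4): V_d = e^(−0.0125)·[0.4814·1.0000 + 0.5186·25.7260] = 13.6511
Node 0 (S = 75): V_0 = e^(−0.0125)·[0.4814·0.5122 + 0.5186·13.6511] = 7.2350

$7.23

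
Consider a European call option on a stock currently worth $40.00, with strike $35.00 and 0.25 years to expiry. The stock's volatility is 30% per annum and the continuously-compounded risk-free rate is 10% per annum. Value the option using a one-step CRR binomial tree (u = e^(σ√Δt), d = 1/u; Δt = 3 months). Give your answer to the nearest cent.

CRR parameters: u = e^(σ√Δt) = e^(0.3·√0.25) = 1.1618, d = 1/u = 0.8607
Per-period rate: rΔt = 0.1·0.25 = 0.025, so R = e^0.025 = 1.0253
Risk-neutral probability p = (e^0.025 − 0.8607)/(1.1618 − 0.8607) = 0.1646/0.3011 = 0.5466
Terminal stock prices: S_u = 46.47, S_d = 34.43
Terminal payoffs (S − K): max(11.47, 0) = 11.47, max(-0.5717, 0) = 0
Node 0 (S = 40): V_0 = e^(−0.025)·[0.5466·11.4734 + 0.4534·0.0000] = 6.1169

$6.12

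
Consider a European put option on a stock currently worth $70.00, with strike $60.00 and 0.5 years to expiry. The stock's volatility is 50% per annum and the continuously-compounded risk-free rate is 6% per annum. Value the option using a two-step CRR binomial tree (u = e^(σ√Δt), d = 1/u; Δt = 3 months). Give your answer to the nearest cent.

$4.82

CRR parameters: u = e^(σ√Δt) = e^(0.5·√0.25) = 1.2840, d = 1/u = 0.7788
Per-period rate: rΔt = 0.06·0.25 = 0.015, so R = e^0.015 = 1.0151
Risk-neutral probability p = (e^0.015 − 0.7788)/(1.2840 − 0.7788) = 0.2363/0.5052 = 0.4677
Terminal stock prices: S_uu = 115.4, S_ud = 70, S_dd = 42.46
Terminal payoffs (K − S): max(-55.41, 0) = 0, max(-10, 0) = 0, max(17.54, 0) = 17.54
Node u (S = 89.88): V_u = e^(−0.015)·[0.4677·0.0000 + 0.5323·0.0000] = 0.0000
Node d (S = 54.52): V_d = e^(−0.015)·[0.4677·0.0000 + 0.5323·17.5429] = 9.1984
Node 0 (S = 70): V_0 = e^(−0.015)·[0.4677·0.0000 + 0.5323·9.1984] = 4.8231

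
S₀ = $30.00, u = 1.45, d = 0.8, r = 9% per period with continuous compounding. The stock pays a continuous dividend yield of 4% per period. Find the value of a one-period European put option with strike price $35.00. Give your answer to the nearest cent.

$6.17

Per-period risk-free factor R = e^0.09 = 1.0942; dividend-adjusted growth = e^(0.09−0.04) = 1.0513.
Risk-neutral probability p = (1.0513 − 0.8)/(1.45 − 0.8) = 0.2513/0.6500 = 0.3866
Terminal stock prices: S_u = 43.5, S_d = 24
Terminal payoffs (K − S): max(-8.5, 0) = 0, max(11, 0) = 11
Node 0 (S = 30): V_0 = e^(−0.09)·[0.3866·0.0000 + 0.6134·11.0000] = 6.1670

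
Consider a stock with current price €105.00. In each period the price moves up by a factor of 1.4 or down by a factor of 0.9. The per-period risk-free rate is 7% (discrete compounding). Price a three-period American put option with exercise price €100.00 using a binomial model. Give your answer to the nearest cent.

€5.69

Risk-neutral probability p = (1 + 0.07 − 0.9)/(1.4 − 0.9) = 0.1700/0.5000 = 0.3400
Terminal stock prices: S_uuu = 288.1, S_uud = 185.2, S_udd = 119.1, S_ddd = 76.55
Terminal payoffs (K − S): max(-188.1, 0) = 0, max(-85.22, 0) = 0, max(-19.07, 0) = 0, max(23.45, 0) = 23.45
Node uu (S = 205.8): continuation = 1/1.07·[0.3400·0.0000 + 0.6600·0.0000] = 0.0000; exercise value = 0.0000 ≤ continuation, so V_uu = 0.0000
Node ud (S = 132.3): continuation = 1/1.07·[0.3400·0.0000 + 0.6600·0.0000] = 0.0000; exercise value = 0.0000 ≤ continuation, so V_ud = 0.0000
Node dd (S = 85.05): continuation = 1/1.07·[0.3400·0.0000 + 0.6600·23.4550] = 14.4676; exercise value = 14.9500 > continuation, so V_dd = 14.9500 (exercise)
Node u (S = 147): continuation = 1/1.07·[0.3400·0.0000 + 0.6600·0.0000] = 0.0000; exercise value = 0.0000 ≤ continuation, so V_u = 0.0000
Node d (S = 94.5): continuation = 1/1.07·[0.3400·0.0000 + 0.6600·14.9500] = 9.2215; exercise value = 5.5000 ≤ continuation, so V_d = 9.2215
Node 0 (S = 105): continuation = 1/1.07·[0.3400·0.0000 + 0.6600·9.2215] = 5.6880; exercise value = 0.0000 ≤ continuation, so V_0 = 5.6880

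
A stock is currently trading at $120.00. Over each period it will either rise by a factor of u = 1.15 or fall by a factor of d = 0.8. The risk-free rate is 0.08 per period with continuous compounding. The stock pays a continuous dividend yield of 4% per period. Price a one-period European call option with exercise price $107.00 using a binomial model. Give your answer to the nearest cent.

Per-period risk-free factor R = e^0.08 = 1.0833; dividend-adjusted growth = e^(0.08−0.04) = 1.0408.
Risk-neutral probability p = (1.0408 − 0.8)/(1.15 − 0.8) = 0.2408/0.3500 = 0.6880
Terminal stock prices: S_u = 138, S_d = 96
Terminal payoffs (S − K): max(31, 0) = 31, max(-11, 0) = 0
Node 0 (S = 120): V_0 = e^(−0.08)·[0.6880·31.0000 + 0.3120·0.0000] = 19.6891

$19.69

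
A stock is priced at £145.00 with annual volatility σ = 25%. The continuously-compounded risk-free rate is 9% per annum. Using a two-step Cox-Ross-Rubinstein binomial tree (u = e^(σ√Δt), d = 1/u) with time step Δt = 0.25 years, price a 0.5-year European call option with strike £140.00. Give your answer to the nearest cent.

CRR parameters: u = e^(σ√Δt) = e^(0.25·√0.25) = 1.1331, d = 1/u = 0.8825
Per-period rate: rΔt = 0.09·0.25 = 0.0225, so R = e^0.0225 = 1.0228
Risk-neutral probability p = (e^0.0225 − 0.8825)/(1.1331 − 0.8825) = 0.1403/0.2507 = 0.5596
Terminal stock prices: S_uu = 186.2, S_ud = 145, S_dd = 112.9
Terminal payoffs (S − K): max(46.18, 0) = 46.18, max(5, 0) = 5, max(-27.07, 0) = 0
Node u (S = 164.3): V_u = e^(−0.0225)·[0.5596·46.1837 + 0.4404·5.0000] = 27.4214
Node d (S = 128): V_d = e^(−0.0225)·[0.5596·5.0000 + 0.4404·0.0000] = 2.7356
Node 0 (S = 145): V_0 = e^(−0.0225)·[0.5596·27.4214 + 0.4404·2.7356] = 16.1809

£16.18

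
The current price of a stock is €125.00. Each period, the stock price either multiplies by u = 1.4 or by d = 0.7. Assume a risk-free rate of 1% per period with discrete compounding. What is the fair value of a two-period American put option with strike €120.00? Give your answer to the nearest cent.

€17.93

Risk-neutral probability p = (1 + 0.01 − 0.7)/(1.4 − 0.7) = 0.3100/0.7000 = 0.4429
Terminal stock prices: S_uu = 245, S_ud = 122.5, S_dd = 61.25
Terminal payoffs (K − S): max(-125, 0) = 0, max(-2.5, 0) = 0, max(58.75, 0) = 58.75
Node u (S = 175): continuation = 1/1.01·[0.4429·0.0000 + 0.5571·0.0000] = 0.0000; exercise value = 0.0000 ≤ continuation, so V_u = 0.0000
Node d (S = 87.5): continuation = 1/1.01·[0.4429·0.0000 + 0.5571·58.7500] = 32.4081; exercise value = 32.5000 > continuation, so V_d = 32.5000 (exercise)
Node 0 (S = 125): continuation = 1/1.01·[0.4429·0.0000 + 0.5571·32.5000] = 17.9279; exercise value = 0.0000 ≤ continuation, so V_0 = 17.9279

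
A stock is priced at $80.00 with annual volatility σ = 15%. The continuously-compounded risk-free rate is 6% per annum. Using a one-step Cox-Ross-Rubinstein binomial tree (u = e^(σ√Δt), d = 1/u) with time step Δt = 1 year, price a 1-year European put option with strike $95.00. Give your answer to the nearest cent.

CRR parameters: u = e^(σ√Δt) = e^(0.15·√1) = 1.1618, d = 1/u = 0.8607
Per-period rate: rΔt = 0.06·1 = 0.06, so R = e^0.06 = 1.0618
Risk-neutral probability p = (e^0.06 − 0.8607)/(1.1618 − 0.8607) = 0.2011/0.3011 = 0.6679
Terminal stock prices: S_u = 92.95, S_d = 68.86
Terminal payoffs (K − S): max(2.053, 0) = 2.053, max(26.14, 0) = 26.14
Node 0 (S = 80): V_0 = e^(−0.06)·[0.6679·2.0533 + 0.3321·26.1434] = 9.4676

$9.47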